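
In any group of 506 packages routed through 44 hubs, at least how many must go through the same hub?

The 506 packages fall into 44 hubs.
If each of the 44 hubs held at most 11, the total would be at most 44 × 11 = 484 < 506, a contradiction.
So at least one holds ⌈506/44⌉ = 12.

12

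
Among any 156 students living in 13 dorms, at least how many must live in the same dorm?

If each of the 13 dorms held at most 11, the total would be at most 13 × 11 = 143 < 156, a contradiction.
So at least one holds ⌈156/13⌉ = 12.

12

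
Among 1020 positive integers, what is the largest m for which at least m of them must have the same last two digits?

If each of the 100 possible two-digit endings held at most 10, the total would be at most 100 × 10 = 1000 < 1020, a contradiction.
So at least one holds ⌈1020/100⌉ = 11.

11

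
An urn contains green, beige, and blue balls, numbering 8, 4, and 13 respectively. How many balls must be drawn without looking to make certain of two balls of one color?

The worst case takes 1 ball of each color without reaching 2 of any: 3 × 1 = 3.
The next ball must bring some color to 2, so 3 + 1 = 4.

4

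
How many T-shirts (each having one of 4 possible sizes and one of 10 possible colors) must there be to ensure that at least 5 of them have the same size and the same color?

There are 4 × 10 = 40 (size, color) combinations acting as pigeonholes.
With 40 × 4 = 160 T-shirts we could place exactly 4 in each, with no (size, color) pair reaching 5.
One more forces some (size, color) pair to hold 5, so 160 + 1 = 161.

161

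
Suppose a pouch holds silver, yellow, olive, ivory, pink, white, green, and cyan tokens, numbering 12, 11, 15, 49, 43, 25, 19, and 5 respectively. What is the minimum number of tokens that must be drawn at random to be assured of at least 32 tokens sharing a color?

150

Treat the 8 colors as pigeonholes.
In the worst case we take at most 31 of each color, but all 12 silver, all 11 yellow, all 15 olive, all 25 white, all 19 green, and all 5 cyan (fewer than 31), giving 12 + 11 + 15 + 31 + 31 + 25 + 19 + 5 = 149.
One more token then forces some color to 32, so 149 + 1 = 150.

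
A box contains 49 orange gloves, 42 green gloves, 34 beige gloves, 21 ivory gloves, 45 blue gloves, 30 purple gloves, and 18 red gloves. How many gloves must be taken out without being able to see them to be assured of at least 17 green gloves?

The worst case draws every non-green glove first: 49 + 34 + 21 + 45 + 30 + 18 = 197.
The next 17 draws are then forced to be green, giving 197 + 17 = 214.

214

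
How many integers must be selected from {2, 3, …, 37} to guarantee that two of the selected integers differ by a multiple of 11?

Group the integers by remainder mod 11; there are 11 residue classes, each nonempty in this range.
Choosing one from each class (11 integers) avoids any shared remainder.
One more choice must repeat a class, so two differ by a multiple of 11. Hence 11 + 1 = 12.

12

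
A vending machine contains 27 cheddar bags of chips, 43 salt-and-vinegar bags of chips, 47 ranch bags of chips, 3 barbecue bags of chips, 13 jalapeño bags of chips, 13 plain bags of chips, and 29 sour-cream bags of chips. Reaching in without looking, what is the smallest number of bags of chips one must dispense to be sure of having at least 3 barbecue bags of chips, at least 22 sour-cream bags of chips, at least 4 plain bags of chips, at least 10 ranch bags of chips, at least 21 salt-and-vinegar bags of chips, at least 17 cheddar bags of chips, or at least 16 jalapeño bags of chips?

85

The worst case stops just short of every target: 16 cheddar, 20 salt-and-vinegar, 9 ranch, 2 barbecue, all 13 jalapeño, 3 plain, 21 sour-cream — 16 + 20 + 9 + 2 + 13 + 3 + 21 = 84 bags of chips.
One more bag of chips must push some flavor to its target, so 84 + 1 = 85.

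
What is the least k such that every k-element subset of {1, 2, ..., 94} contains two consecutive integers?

48

Partition {1, …, 94} into 47 pairs: {1,2}, {3,4}, …, {93,94}.
Choosing 47 integers — say the 47 even numbers 2, 4, …, 94 — takes one from each pair and avoids the property.
Choosing 48 forces two into the same pair by pigeonhole, and those are consecutive. So 48.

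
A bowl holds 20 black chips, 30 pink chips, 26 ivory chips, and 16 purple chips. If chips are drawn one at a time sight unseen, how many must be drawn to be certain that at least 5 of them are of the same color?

17

The worst case takes 4 chips of each color without reaching 5 of any: 4 × 4 = 16.
The next chip must bring some color to 5, so 16 + 1 = 17.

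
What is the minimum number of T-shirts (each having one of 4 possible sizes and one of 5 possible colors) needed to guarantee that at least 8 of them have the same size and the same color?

141

There are 4 × 5 = 20 (size, color) combinations acting as pigeonholes.
With 20 × 7 = 140 T-shirts we could place exactly 7 in each, with no (size, color) pair reaching 8.
One more forces some (size, color) pair to hold 8, so 140 + 1 = 141.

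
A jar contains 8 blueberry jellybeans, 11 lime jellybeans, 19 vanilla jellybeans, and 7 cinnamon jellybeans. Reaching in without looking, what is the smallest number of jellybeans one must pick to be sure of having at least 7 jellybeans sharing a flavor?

25

Treat the 4 flavors as pigeonholes.
The worst case takes 6 jellybeans of each flavor without reaching 7 of any: 4 × 6 = 24.
The next jellybean must bring some flavor to 7, so 24 + 1 = 25.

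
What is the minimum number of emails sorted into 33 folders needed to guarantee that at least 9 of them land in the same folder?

There are 33 folders acting as pigeonholes.
With 33 × 8 = 264 emails we could place exactly 8 in each, with no class reaching 9.
One more forces some class to hold 9, so 264 + 1 = 265.

265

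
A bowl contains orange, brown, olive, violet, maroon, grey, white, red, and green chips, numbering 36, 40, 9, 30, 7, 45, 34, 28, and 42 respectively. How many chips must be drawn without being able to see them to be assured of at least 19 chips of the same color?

In the worst case we take at most 18 of each color, but all 9 olive and all 7 maroon (fewer than 18), giving 18 + 18 + 9 + 18 + 7 + 18 + 18 + 18 + 18 = 142.
One more chip then forces some color to 19, so 142 + 1 = 143.

143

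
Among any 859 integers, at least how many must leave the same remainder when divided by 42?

If each of the 42 residue classes modulo 42 held at most 20, the total would be at most 42 × 20 = 840 < 859, a contradiction.
So at least one holds ⌈859/42⌉ = 21.

21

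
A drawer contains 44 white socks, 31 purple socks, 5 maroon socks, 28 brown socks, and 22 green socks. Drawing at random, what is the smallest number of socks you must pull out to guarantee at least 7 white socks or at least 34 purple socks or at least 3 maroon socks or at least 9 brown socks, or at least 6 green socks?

Each of the 5 colors has its own threshold; avoid all of them simultaneously.
The worst case stops just short of every target: 6 white, all 31 purple, 2 maroon, 8 brown, 5 green — 6 + 31 + 2 + 8 + 5 = 52 socks.
One more sock must push some color to its target, so 52 + 1 = 53.

53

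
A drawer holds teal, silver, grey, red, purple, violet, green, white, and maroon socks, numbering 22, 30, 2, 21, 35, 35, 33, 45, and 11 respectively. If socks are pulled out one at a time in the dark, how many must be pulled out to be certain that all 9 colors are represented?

233

The hardest color to obtain is grey: we could draw every other sock first — 234 − 2 = 232 socks — without a single grey one.
The next draw must be grey, so 232 + 1 = 233.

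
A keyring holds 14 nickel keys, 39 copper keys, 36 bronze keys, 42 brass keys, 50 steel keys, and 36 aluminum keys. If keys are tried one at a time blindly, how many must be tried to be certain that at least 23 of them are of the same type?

Treat the 6 types as pigeonholes.
In the worst case we take at most 22 of each type, but all 14 nickel (fewer than 22), giving 14 + 22 + 22 + 22 + 22 + 22 = 124.
One more key then forces some type to 23, so 124 + 1 = 125.

125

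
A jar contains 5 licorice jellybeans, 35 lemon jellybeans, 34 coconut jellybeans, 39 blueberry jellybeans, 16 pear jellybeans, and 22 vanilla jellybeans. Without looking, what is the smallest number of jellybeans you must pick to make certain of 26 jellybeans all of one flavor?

In the worst case we take at most 25 of each flavor, but all 5 licorice, all 16 pear, and all 22 vanilla (fewer than 25), giving 5 + 25 + 25 + 25 + 16 + 22 = 118.
One more jellybean then forces some flavor to 26, so 118 + 1 = 119.

119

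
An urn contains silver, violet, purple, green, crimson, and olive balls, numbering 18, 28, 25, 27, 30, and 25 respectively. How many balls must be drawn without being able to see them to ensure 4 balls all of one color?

19

Treat the 6 colors as pigeonholes.
The worst case takes 3 balls of each color without reaching 4 of any: 6 × 3 = 18.
The next ball must bring some color to 4, so 18 + 1 = 19.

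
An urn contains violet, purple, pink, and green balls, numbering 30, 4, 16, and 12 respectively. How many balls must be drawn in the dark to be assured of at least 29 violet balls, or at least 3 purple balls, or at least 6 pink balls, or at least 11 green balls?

46

The worst case stops just short of every target: 28 violet, 2 purple, 5 pink, 10 green — 28 + 2 + 5 + 10 = 45 balls.
One more ball must push some color to its target, so 45 + 1 = 46.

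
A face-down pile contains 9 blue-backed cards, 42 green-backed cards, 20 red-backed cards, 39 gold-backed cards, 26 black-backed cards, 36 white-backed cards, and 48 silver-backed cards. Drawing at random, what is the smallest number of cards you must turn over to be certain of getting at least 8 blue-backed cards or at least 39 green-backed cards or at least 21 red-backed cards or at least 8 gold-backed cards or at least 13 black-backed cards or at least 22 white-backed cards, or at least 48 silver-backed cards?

153

The worst case stops just short of every target: 7 blue-backed, 38 green-backed, 20 red-backed, 7 gold-backed, 12 black-backed, 21 white-backed, 47 silver-backed — 7 + 38 + 20 + 7 + 12 + 21 + 47 = 152 cards.
One more card must push some back color to its target, so 152 + 1 = 153.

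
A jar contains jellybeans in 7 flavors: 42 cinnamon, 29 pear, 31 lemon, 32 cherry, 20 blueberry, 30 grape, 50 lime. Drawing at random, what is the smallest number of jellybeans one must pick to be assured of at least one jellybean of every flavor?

The hardest flavor to obtain is blueberry: we could draw every other jellybean first — 234 − 20 = 214 jellybeans — without a single blueberry one.
The next draw must be blueberry, so 214 + 1 = 215.

215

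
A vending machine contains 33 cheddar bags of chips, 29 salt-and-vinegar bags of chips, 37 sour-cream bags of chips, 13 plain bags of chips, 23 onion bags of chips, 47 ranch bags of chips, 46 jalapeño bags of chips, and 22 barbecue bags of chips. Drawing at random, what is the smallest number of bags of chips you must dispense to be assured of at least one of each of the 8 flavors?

The hardest flavor to obtain is plain: we could draw every other bag of chips first — 250 − 13 = 237 bags of chips — without a single plain one.
The next draw must be plain, so 237 + 1 = 238.

238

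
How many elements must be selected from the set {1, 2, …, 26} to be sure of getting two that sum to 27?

14

Partition {1, …, 26} into 13 pairs: {1,26}, {2,25}, …, {13,14}.
Choosing 13 integers — say the integers 1 through 13 — takes one from each pair and avoids the property.
Choosing 14 forces two into the same pair by pigeonhole, and those sum to 27. So 14.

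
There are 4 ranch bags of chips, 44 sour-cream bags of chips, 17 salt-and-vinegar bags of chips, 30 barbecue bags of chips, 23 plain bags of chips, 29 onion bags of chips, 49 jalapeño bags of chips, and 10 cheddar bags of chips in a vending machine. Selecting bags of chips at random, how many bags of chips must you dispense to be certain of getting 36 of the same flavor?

In the worst case we take at most 35 of each flavor, but all 4 ranch, all 17 salt-and-vinegar, all 30 barbecue, all 23 plain, all 29 onion, and all 10 cheddar (fewer than 35), giving 4 + 35 + 17 + 30 + 23 + 29 + 35 + 10 = 183.
One more bag of chips then forces some flavor to 36, so 183 + 1 = 184.

184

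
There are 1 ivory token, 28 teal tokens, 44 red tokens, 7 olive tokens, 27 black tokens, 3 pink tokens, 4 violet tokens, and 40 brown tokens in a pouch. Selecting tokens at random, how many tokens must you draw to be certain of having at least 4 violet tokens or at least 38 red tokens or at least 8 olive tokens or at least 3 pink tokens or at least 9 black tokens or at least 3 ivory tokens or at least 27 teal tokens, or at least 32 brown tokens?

116

The worst case stops just short of every target: all 1 ivory, 26 teal, 37 red, 7 olive, 8 black, 2 pink, 3 violet, 31 brown — 1 + 26 + 37 + 7 + 8 + 2 + 3 + 31 = 115 tokens.
One more token must push some color to its target, so 115 + 1 = 116.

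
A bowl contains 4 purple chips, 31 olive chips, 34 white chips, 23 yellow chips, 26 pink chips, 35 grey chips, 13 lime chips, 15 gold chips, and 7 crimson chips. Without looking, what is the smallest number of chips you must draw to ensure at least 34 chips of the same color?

Treat the 9 colors as pigeonholes.
In the worst case we take at most 33 of each color, but all 4 purple, all 31 olive, all 23 yellow, all 26 pink, all 13 lime, all 15 gold, and all 7 crimson (fewer than 33), giving 4 + 31 + 33 + 23 + 26 + 33 + 13 + 15 + 7 = 185.
One more chip then forces some color to 34, so 185 + 1 = 186.

186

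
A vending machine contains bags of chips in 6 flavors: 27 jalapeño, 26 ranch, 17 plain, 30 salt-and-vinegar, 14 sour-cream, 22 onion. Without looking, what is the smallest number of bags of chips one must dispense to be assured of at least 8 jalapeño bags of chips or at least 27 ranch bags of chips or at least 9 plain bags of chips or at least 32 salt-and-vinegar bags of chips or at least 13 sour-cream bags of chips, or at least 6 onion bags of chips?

89

The worst case stops just short of every target: 7 jalapeño, 26 ranch, 8 plain, all 30 salt-and-vinegar, 12 sour-cream, 5 onion — 7 + 26 + 8 + 30 + 12 + 5 = 88 bags of chips.
One more bag of chips must push some flavor to its target, so 88 + 1 = 89.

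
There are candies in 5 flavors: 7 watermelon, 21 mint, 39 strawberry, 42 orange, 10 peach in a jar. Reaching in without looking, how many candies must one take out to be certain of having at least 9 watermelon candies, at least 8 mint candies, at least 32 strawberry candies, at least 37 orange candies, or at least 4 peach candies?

The worst case stops just short of every target: all 7 watermelon, 7 mint, 31 strawberry, 36 orange, 3 peach — 7 + 7 + 31 + 36 + 3 = 84 candies.
One more candy must push some flavor to its target, so 84 + 1 = 85.

85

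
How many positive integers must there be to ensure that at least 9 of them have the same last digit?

There are 10 possible last digits acting as pigeonholes.
With 10 × 8 = 80 positive integers we could place exactly 8 in each, with no class reaching 9.
One more forces some class to hold 9, so 80 + 1 = 81.

81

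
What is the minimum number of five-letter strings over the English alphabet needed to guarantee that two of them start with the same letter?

There are 26 possible first letters acting as pigeonholes.
With 26 five-letter strings over the English alphabet we could place one in each, avoiding any repeat.
One more forces some class to hold 2, so 26 + 1 = 27.

27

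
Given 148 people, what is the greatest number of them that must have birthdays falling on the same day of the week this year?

22

The 148 people fall into 7 days of the week.
If each of the 7 days of the week held at most 21, the total would be at most 7 × 21 = 147 < 148, a contradiction.
So at least one holds ⌈148/7⌉ = 22.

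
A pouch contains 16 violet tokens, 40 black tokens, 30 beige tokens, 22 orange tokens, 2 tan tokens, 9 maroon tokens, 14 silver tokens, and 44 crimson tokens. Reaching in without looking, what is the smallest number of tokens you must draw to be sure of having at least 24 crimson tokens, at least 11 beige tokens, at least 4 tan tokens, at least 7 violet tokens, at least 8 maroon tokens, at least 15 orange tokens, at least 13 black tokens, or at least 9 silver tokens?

83

The worst case stops just short of every target: 6 violet, 12 black, 10 beige, 14 orange, all 2 tan, 7 maroon, 8 silver, 23 crimson — 6 + 12 + 10 + 14 + 2 + 7 + 8 + 23 = 82 tokens.
One more token must push some color to its target, so 82 + 1 = 83.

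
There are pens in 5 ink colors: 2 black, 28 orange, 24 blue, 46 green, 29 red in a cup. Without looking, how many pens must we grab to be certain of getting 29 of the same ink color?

111

In the worst case we take at most 28 of each ink color, but all 2 black and all 24 blue (fewer than 28), giving 2 + 28 + 24 + 28 + 28 = 110.
One more pen then forces some ink color to 29, so 110 + 1 = 111.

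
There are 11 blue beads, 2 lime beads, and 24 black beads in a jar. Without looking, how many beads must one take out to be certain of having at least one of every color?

36

The hardest color to obtain is lime: we could draw every other bead first — 37 − 2 = 35 beads — without a single lime one.
The next draw must be lime, so 35 + 1 = 36.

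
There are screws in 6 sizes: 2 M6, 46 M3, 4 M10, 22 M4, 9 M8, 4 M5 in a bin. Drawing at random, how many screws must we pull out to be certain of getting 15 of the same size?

Treat the 6 sizes as pigeonholes.
In the worst case we take at most 14 of each size, but all 2 M6, all 4 M10, all 9 M8, and all 4 M5 (fewer than 14), giving 2 + 14 + 4 + 14 + 9 + 4 = 47.
One more screw then forces some size to 15, so 47 + 1 = 48.

48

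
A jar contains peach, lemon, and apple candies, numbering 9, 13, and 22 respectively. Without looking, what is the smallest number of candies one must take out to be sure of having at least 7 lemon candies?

38

The worst case draws every non-lemon candy first: 9 + 22 = 31.
The next 7 draws are then forced to be lemon, giving 31 + 7 = 38.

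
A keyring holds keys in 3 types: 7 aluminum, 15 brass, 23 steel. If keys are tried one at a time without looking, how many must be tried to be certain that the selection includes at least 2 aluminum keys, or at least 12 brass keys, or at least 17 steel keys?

29

The worst case stops just short of every target: 1 aluminum, 11 brass, 16 steel — 1 + 11 + 16 = 28 keys.
One more key must push some type to its target, so 28 + 1 = 29.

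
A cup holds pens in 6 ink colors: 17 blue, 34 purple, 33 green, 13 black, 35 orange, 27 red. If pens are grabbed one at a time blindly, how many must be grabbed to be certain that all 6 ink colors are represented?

The hardest ink color to obtain is black: we could draw every other pen first — 159 − 13 = 146 pens — without a single black one.
The next draw must be black, so 146 + 1 = 147.

147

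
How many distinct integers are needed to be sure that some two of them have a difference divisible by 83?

Use the pigeonhole principle on residue classes: two integers differ by a multiple of 83 exactly when they share a remainder mod 83.
There are 83 residue classes mod 83, so 83 integers can all lie in distinct classes.
One more integer must repeat a residue, giving a difference divisible by 83. So n = 83 + 1 = 84.

84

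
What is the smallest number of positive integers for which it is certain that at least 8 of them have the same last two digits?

701

There are 100 possible two-digit endings acting as pigeonholes.
With 100 × 7 = 700 positive integers we could place exactly 7 in each, with no class reaching 8.
One more forces some class to hold 8, so 700 + 1 = 701.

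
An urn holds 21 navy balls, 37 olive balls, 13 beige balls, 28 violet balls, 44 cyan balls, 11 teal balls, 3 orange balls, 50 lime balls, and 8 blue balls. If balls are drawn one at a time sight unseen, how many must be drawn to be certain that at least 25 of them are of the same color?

153

In the worst case we take at most 24 of each color, but all 21 navy, all 13 beige, all 11 teal, all 3 orange, and all 8 blue (fewer than 24), giving 21 + 24 + 13 + 24 + 24 + 11 + 3 + 24 + 8 = 152.
One more ball then forces some color to 25, so 152 + 1 = 153.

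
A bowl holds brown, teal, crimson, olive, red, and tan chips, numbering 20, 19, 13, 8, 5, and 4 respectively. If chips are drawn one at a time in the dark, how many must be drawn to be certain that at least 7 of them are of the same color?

In the worst case we take at most 6 of each color, but all 5 red and all 4 tan (fewer than 6), giving 6 + 6 + 6 + 6 + 5 + 4 = 33.
One more chip then forces some color to 7, so 33 + 1 = 34.

34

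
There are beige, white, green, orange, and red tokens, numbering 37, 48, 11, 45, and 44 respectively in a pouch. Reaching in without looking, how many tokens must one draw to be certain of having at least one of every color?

The hardest color to obtain is green: we could draw every other token first — 185 − 11 = 174 tokens — without a single green one.
The next draw must be green, so 174 + 1 = 175.

175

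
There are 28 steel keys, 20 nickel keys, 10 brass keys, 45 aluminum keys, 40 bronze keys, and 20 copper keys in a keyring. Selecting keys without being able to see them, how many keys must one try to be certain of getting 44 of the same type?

In the worst case we take at most 43 of each type, but all 28 steel, all 20 nickel, all 10 brass, all 40 bronze, and all 20 copper (fewer than 43), giving 28 + 20 + 10 + 43 + 40 + 20 = 161.
One more key then forces some type to 44, so 161 + 1 = 162.

162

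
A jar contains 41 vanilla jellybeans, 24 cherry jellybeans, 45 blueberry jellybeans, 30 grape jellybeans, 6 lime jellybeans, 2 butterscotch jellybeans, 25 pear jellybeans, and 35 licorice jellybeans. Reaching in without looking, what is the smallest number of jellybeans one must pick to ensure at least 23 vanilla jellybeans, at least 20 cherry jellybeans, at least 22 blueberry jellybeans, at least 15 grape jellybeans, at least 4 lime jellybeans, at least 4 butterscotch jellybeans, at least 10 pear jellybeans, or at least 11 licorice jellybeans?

101

The worst case stops just short of every target: 22 vanilla, 19 cherry, 21 blueberry, 14 grape, 3 lime, all 2 butterscotch, 9 pear, 10 licorice — 22 + 19 + 21 + 14 + 3 + 2 + 9 + 10 = 100 jellybeans.
One more jellybean must push some flavor to its target, so 100 + 1 = 101.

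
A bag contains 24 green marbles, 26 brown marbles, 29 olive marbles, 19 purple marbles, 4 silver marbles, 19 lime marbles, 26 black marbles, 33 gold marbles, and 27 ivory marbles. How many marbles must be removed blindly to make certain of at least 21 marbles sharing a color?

163

In the worst case we take at most 20 of each color, but all 19 purple, all 4 silver, and all 19 lime (fewer than 20), giving 20 + 20 + 20 + 19 + 4 + 19 + 20 + 20 + 20 = 162.
One more marble then forces some color to 21, so 162 + 1 = 163.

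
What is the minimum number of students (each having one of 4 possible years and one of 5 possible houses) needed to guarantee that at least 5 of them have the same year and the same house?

There are 4 × 5 = 20 (year, house) combinations acting as pigeonholes.
With 20 × 4 = 80 students we could place exactly 4 in each, with no (year, house) pair reaching 5.
One more forces some (year, house) pair to hold 5, so 80 + 1 = 81.

81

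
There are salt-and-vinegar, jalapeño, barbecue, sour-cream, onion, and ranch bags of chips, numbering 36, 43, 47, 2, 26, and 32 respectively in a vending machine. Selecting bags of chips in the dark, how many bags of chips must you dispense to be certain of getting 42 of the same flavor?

In the worst case we take at most 41 of each flavor, but all 36 salt-and-vinegar, all 2 sour-cream, all 26 onion, and all 32 ranch (fewer than 41), giving 36 + 41 + 41 + 2 + 26 + 32 = 178.
One more bag of chips then forces some flavor to 42, so 178 + 1 = 179.

179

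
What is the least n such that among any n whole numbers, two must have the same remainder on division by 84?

Two integers differ by a multiple of 84 exactly when they share a remainder mod 84.
There are 84 residue classes mod 84, so 84 integers can all lie in distinct classes.
One more integer must repeat a residue, giving a difference divisible by 84. So n = 84 + 1 = 85.

85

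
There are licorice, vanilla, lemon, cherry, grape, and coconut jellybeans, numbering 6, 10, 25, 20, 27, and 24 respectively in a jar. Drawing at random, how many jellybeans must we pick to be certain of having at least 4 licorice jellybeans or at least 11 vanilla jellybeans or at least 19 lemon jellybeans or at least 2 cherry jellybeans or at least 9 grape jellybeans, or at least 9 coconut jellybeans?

Each of the 6 flavors has its own threshold; avoid all of them simultaneously.
The worst case stops just short of every target: 3 licorice, 10 vanilla, 18 lemon, 1 cherry, 8 grape, 8 coconut — 3 + 10 + 18 + 1 + 8 + 8 = 48 jellybeans.
One more jellybean must push some flavor to its target, so 48 + 1 = 49.

49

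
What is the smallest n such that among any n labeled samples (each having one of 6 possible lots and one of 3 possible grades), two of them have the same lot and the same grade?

There are 6 × 3 = 18 (lot, grade) combinations acting as pigeonholes.
With 18 labeled samples we could place one in each, avoiding any repeat.
One more forces some (lot, grade) pair to hold 2, so 18 + 1 = 19.

19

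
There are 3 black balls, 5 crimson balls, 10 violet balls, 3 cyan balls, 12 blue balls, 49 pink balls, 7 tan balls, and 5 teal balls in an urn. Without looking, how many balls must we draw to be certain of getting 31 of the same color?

Treat the 8 colors as pigeonholes.
In the worst case we take at most 30 of each color, but all 3 black, all 5 crimson, all 10 violet, all 3 cyan, all 12 blue, all 7 tan, and all 5 teal (fewer than 30), giving 3 + 5 + 10 + 3 + 12 + 30 + 7 + 5 = 75.
One more ball then forces some color to 31, so 75 + 1 = 76.

76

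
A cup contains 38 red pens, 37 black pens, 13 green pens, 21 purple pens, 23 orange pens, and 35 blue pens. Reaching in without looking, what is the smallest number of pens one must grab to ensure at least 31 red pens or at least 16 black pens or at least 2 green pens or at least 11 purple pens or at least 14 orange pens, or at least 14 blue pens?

83

Each of the 6 ink colors has its own threshold; avoid all of them simultaneously.
The worst case stops just short of every target: 30 red, 15 black, 1 green, 10 purple, 13 orange, 13 blue — 30 + 15 + 1 + 10 + 13 + 13 = 82 pens.
One more pen must push some ink color to its target, so 82 + 1 = 83.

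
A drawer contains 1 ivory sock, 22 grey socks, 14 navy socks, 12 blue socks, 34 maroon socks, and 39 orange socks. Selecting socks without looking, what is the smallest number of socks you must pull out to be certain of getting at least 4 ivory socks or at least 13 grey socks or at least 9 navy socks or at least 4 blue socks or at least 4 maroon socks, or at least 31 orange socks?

58

The worst case stops just short of every target: all 1 ivory, 12 grey, 8 navy, 3 blue, 3 maroon, 30 orange — 1 + 12 + 8 + 3 + 3 + 30 = 57 socks.
One more sock must push some color to its target, so 57 + 1 = 58.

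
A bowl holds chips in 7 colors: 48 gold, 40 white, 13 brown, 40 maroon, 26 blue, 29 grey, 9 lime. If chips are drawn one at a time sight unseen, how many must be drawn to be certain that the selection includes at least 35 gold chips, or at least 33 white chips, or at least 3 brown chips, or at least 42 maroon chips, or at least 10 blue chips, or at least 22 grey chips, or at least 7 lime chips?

145

The worst case stops just short of every target: 34 gold, 32 white, 2 brown, all 40 maroon, 9 blue, 21 grey, 6 lime — 34 + 32 + 2 + 40 + 9 + 21 + 6 = 144 chips.
One more chip must push some color to its target, so 144 + 1 = 145.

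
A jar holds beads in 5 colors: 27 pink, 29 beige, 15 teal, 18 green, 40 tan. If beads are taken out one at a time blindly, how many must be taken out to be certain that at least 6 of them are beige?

106

The worst case draws every non-beige bead first: 27 + 15 + 18 + 40 = 100.
The next 6 draws are then forced to be beige, giving 100 + 6 = 106.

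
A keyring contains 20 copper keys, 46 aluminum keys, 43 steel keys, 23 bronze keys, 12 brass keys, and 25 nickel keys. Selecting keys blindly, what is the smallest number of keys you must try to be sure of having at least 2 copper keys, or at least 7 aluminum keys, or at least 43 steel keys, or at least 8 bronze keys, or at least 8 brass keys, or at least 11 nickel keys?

74

The worst case stops just short of every target: 1 copper, 6 aluminum, 42 steel, 7 bronze, 7 brass, 10 nickel — 1 + 6 + 42 + 7 + 7 + 10 = 73 keys.
One more key must push some type to its target, so 73 + 1 = 74.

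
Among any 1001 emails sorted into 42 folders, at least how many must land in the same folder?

The 1001 emails fall into 42 folders.
If each of the 42 folders held at most 23, the total would be at most 42 × 23 = 966 < 1001, a contradiction.
So at least one holds ⌈1001/42⌉ = 24.

24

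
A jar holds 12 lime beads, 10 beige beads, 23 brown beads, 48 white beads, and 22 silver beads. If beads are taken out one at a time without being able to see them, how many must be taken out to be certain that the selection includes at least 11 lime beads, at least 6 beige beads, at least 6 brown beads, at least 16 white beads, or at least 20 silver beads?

55

The worst case stops just short of every target: 10 lime, 5 beige, 5 brown, 15 white, 19 silver — 10 + 5 + 5 + 15 + 19 = 54 beads.
One more bead must push some color to its target, so 54 + 1 = 55.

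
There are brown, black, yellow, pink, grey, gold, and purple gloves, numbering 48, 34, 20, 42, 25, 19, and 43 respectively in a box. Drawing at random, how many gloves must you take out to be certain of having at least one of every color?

The hardest color to obtain is gold: we could draw every other glove first — 231 − 19 = 212 gloves — without a single gold one.
The next draw must be gold, so 212 + 1 = 213.

213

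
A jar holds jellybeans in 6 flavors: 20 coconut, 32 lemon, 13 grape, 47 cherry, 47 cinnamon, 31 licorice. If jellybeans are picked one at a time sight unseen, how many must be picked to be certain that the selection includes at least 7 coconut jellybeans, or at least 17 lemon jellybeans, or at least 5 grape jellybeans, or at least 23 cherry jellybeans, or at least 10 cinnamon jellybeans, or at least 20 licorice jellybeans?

The worst case stops just short of every target: 6 coconut, 16 lemon, 4 grape, 22 cherry, 9 cinnamon, 19 licorice — 6 + 16 + 4 + 22 + 9 + 19 = 76 jellybeans.
One more jellybean must push some flavor to its target, so 76 + 1 = 77.

77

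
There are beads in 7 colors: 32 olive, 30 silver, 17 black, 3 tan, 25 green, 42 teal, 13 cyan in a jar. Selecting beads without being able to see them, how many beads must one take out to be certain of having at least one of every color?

The hardest color to obtain is tan: we could draw every other bead first — 162 − 3 = 159 beads — without a single tan one.
The next draw must be tan, so 159 + 1 = 160.

160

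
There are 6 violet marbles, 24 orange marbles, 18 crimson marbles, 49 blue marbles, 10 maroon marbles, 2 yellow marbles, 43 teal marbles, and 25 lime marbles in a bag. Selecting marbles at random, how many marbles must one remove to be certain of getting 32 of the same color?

148

Treat the 8 colors as pigeonholes.
In the worst case we take at most 31 of each color, but all 6 violet, all 24 orange, all 18 crimson, all 10 maroon, all 2 yellow, and all 25 lime (fewer than 31), giving 6 + 24 + 18 + 31 + 10 + 2 + 31 + 25 = 147.
One more marble then forces some color to 32, so 147 + 1 = 148.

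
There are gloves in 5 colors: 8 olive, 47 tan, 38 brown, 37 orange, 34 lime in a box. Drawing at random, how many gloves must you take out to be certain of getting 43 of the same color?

Treat the 5 colors as pigeonholes.
In the worst case we take at most 42 of each color, but all 8 olive, all 38 brown, all 37 orange, and all 34 lime (fewer than 42), giving 8 + 42 + 38 + 37 + 34 = 159.
One more glove then forces some color to 43, so 159 + 1 = 160.

160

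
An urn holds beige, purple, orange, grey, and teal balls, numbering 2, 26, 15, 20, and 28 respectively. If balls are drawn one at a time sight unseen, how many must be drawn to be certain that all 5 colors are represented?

The hardest color to obtain is beige: we could draw every other ball first — 91 − 2 = 89 balls — without a single beige one.
The next draw must be beige, so 89 + 1 = 90.

90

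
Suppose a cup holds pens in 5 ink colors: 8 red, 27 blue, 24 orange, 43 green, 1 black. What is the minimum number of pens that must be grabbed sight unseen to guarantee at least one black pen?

103

The worst case draws every non-black pen first: 8 + 27 + 24 + 43 = 102.
The next draw is then forced to be black, giving 102 + 1 = 103.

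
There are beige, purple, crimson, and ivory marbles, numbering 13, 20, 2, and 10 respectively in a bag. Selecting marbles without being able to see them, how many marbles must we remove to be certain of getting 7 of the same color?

In the worst case we take at most 6 of each color, but all 2 crimson (fewer than 6), giving 6 + 6 + 2 + 6 = 20.
One more marble then forces some color to 7, so 20 + 1 = 21.

21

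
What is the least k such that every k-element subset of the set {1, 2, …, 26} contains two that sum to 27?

Partition {1, …, 26} into 13 pairs: {1,26}, {2,25}, …, {13,14}.
Choosing 13 integers — say the integers 1 through 13 — takes one from each pair and avoids the property.
Choosing 14 forces two into the same pair by pigeonhole, and those sum to 27. So 14.

14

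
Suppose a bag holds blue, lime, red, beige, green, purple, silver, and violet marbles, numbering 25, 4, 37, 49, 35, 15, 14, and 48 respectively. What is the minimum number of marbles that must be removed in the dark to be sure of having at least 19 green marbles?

The worst case draws every non-green marble first: 25 + 4 + 37 + 49 + 15 + 14 + 48 = 192.
The next 19 draws are then forced to be green, giving 192 + 19 = 211.

211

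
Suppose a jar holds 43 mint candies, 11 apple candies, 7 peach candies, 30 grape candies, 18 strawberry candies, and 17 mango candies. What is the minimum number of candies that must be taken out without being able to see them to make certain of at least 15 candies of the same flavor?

75

Treat the 6 flavors as pigeonholes.
In the worst case we take at most 14 of each flavor, but all 11 apple and all 7 peach (fewer than 14), giving 14 + 11 + 7 + 14 + 14 + 14 = 74.
One more candy then forces some flavor to 15, so 74 + 1 = 75.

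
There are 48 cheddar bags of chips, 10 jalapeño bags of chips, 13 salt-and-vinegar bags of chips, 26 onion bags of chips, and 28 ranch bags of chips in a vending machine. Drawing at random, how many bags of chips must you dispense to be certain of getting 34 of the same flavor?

111

In the worst case we take at most 33 of each flavor, but all 10 jalapeño, all 13 salt-and-vinegar, all 26 onion, and all 28 ranch (fewer than 33), giving 33 + 10 + 13 + 26 + 28 = 110.
One more bag of chips then forces some flavor to 34, so 110 + 1 = 111.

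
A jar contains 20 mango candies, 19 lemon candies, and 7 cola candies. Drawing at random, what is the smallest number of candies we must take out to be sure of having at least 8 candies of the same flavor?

22

The worst case takes 7 candies of each flavor without reaching 8 of any: 3 × 7 = 21.
The next candy must bring some flavor to 8, so 21 + 1 = 22.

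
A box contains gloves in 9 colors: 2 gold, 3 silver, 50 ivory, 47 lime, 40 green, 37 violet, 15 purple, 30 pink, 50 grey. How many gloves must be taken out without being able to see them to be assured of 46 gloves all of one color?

263

Treat the 9 colors as pigeonholes.
In the worst case we take at most 45 of each color, but all 2 gold, all 3 silver, all 40 green, all 37 violet, all 15 purple, and all 30 pink (fewer than 45), giving 2 + 3 + 45 + 45 + 40 + 37 + 15 + 30 + 45 = 262.
One more glove then forces some color to 46, so 262 + 1 = 263.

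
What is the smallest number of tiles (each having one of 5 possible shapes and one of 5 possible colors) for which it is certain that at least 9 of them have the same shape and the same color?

201

There are 5 × 5 = 25 (shape, color) combinations acting as pigeonholes.
With 25 × 8 = 200 tiles we could place exactly 8 in each, with no (shape, color) pair reaching 9.
One more forces some (shape, color) pair to hold 9, so 200 + 1 = 201.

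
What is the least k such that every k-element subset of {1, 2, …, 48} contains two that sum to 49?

25

Partition {1, …, 48} into 24 pairs: {1,48}, {2,47}, …, {24,25}.
Choosing 24 integers — say the integers 1 through 24 — takes one from each pair and avoids the property.
Choosing 25 forces two into the same pair by pigeonhole, and those sum to 49. So 25.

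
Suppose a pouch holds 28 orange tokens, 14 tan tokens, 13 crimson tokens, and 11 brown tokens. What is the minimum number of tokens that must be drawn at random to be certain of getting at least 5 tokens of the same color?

Treat the 4 colors as pigeonholes.
The worst case takes 4 tokens of each color without reaching 5 of any: 4 × 4 = 16.
The next token must bring some color to 5, so 16 + 1 = 17.

17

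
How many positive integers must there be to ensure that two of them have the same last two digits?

There are 100 possible two-digit endings acting as pigeonholes.
With 100 positive integers we could place one in each, avoiding any repeat.
One more forces some class to hold 2, so 100 + 1 = 101.

101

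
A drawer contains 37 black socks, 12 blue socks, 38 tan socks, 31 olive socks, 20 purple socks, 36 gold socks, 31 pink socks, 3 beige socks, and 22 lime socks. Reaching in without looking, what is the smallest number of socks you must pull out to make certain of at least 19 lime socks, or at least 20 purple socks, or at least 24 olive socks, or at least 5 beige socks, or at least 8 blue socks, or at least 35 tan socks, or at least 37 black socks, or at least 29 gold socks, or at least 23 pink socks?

The worst case stops just short of every target: 36 black, 7 blue, 34 tan, 23 olive, 19 purple, 28 gold, 22 pink, all 3 beige, 18 lime — 36 + 7 + 34 + 23 + 19 + 28 + 22 + 3 + 18 = 190 socks.
One more sock must push some color to its target, so 190 + 1 = 191.

191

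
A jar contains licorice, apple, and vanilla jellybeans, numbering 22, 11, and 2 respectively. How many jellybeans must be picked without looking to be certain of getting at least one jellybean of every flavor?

The hardest flavor to obtain is vanilla: we could draw every other jellybean first — 35 − 2 = 33 jellybeans — without a single vanilla one.
The next draw must be vanilla, so 33 + 1 = 34.

34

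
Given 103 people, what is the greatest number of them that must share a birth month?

9

There are 12 months of the year, which serve as the pigeonholes.
If each of the 12 months of the year held at most 8, the total would be at most 12 × 8 = 96 < 103, a contradiction.
So at least one holds ⌈103/12⌉ = 9.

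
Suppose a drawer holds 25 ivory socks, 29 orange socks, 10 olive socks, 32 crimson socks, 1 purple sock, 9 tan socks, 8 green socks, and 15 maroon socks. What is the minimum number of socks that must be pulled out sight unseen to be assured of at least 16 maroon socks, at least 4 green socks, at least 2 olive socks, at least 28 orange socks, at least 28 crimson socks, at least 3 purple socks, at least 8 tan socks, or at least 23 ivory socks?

104

The worst case stops just short of every target: 22 ivory, 27 orange, 1 olive, 27 crimson, all 1 purple, 7 tan, 3 green, 15 maroon — 22 + 27 + 1 + 27 + 1 + 7 + 3 + 15 = 103 socks.
One more sock must push some color to its target, so 103 + 1 = 104.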